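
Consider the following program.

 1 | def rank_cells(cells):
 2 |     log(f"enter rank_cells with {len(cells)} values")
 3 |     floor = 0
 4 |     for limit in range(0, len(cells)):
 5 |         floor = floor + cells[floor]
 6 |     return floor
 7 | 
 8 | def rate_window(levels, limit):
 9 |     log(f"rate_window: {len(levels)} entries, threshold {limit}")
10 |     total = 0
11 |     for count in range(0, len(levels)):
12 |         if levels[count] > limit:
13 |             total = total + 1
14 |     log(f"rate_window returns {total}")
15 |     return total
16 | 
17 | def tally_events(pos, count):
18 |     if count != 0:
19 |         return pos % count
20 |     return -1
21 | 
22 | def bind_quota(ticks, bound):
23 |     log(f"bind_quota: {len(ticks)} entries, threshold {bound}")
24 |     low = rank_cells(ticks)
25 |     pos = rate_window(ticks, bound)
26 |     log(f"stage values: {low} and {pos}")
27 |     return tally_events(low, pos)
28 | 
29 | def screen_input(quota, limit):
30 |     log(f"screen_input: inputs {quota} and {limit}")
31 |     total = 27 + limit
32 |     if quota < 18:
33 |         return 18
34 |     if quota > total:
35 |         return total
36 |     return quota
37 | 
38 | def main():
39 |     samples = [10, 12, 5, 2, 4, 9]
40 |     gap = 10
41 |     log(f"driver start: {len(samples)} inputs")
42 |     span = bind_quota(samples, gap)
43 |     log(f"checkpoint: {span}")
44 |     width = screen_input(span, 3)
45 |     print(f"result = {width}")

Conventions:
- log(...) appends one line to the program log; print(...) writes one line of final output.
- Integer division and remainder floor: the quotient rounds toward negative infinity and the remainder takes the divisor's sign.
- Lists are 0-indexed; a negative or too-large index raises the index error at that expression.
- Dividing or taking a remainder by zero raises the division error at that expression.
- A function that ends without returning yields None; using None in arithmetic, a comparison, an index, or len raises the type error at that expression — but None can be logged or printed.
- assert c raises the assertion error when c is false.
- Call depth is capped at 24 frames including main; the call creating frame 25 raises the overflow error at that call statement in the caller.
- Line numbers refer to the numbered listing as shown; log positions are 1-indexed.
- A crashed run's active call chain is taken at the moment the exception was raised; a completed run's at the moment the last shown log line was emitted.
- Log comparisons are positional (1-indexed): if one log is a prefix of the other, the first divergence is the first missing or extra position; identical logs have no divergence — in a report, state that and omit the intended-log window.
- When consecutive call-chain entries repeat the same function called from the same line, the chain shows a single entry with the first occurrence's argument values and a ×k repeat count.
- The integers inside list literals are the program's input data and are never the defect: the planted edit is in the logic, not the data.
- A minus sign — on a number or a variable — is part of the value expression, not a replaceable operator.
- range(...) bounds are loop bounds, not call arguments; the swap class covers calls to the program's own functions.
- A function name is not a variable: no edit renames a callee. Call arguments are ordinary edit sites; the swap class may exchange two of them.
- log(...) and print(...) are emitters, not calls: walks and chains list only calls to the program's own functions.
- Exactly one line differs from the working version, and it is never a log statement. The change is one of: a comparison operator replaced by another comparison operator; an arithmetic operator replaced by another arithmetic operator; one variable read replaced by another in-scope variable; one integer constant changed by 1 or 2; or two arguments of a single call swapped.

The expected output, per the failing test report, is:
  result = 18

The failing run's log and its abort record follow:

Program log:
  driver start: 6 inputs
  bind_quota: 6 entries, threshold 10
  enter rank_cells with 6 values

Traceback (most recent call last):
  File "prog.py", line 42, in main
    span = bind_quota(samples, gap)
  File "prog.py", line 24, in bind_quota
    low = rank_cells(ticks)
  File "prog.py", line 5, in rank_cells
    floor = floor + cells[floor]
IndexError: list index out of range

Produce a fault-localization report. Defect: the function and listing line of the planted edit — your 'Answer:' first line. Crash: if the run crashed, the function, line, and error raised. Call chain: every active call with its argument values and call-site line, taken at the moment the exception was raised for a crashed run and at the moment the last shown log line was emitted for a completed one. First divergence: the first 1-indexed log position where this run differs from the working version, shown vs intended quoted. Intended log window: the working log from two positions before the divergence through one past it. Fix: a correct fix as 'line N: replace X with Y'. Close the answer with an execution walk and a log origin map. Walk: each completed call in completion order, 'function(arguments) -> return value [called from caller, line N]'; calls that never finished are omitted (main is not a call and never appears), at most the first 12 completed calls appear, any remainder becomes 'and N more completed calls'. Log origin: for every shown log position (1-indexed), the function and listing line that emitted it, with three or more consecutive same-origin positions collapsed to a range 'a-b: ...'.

Answer: the defect is in rank_cells at line 5.
Key observation: The faulty run's log stops after 3 lines; the working version's next line would be 'rate_window: 6 entries, threshold 10'.
Crash: rank_cells, line 5, IndexError.
Call chain: main -> bind_quota([10, 12, 5, 2, 4, 9], 10) (called at line 42) -> rank_cells([10, 12, 5, 2, 4, 9]) (called at line 24).
First divergence: position 4 — the faulty run's log ends after 3 lines; the working version continues with 'rate_window: 6 entries, threshold 10'.
Intended log window:
  2: bind_quota: 6 entries, threshold 10
  3: enter rank_cells with 6 values
  4: rate_window: 6 entries, threshold 10
  5: rate_window returns 1
Execution walk:
  (no call completed)
Log origin:
  1: from main, line 41
  2: from bind_quota, line 23
  3: from rank_cells, line 2
A correct fix: line 5: replace `cells[floor]` with `cells[limit]`.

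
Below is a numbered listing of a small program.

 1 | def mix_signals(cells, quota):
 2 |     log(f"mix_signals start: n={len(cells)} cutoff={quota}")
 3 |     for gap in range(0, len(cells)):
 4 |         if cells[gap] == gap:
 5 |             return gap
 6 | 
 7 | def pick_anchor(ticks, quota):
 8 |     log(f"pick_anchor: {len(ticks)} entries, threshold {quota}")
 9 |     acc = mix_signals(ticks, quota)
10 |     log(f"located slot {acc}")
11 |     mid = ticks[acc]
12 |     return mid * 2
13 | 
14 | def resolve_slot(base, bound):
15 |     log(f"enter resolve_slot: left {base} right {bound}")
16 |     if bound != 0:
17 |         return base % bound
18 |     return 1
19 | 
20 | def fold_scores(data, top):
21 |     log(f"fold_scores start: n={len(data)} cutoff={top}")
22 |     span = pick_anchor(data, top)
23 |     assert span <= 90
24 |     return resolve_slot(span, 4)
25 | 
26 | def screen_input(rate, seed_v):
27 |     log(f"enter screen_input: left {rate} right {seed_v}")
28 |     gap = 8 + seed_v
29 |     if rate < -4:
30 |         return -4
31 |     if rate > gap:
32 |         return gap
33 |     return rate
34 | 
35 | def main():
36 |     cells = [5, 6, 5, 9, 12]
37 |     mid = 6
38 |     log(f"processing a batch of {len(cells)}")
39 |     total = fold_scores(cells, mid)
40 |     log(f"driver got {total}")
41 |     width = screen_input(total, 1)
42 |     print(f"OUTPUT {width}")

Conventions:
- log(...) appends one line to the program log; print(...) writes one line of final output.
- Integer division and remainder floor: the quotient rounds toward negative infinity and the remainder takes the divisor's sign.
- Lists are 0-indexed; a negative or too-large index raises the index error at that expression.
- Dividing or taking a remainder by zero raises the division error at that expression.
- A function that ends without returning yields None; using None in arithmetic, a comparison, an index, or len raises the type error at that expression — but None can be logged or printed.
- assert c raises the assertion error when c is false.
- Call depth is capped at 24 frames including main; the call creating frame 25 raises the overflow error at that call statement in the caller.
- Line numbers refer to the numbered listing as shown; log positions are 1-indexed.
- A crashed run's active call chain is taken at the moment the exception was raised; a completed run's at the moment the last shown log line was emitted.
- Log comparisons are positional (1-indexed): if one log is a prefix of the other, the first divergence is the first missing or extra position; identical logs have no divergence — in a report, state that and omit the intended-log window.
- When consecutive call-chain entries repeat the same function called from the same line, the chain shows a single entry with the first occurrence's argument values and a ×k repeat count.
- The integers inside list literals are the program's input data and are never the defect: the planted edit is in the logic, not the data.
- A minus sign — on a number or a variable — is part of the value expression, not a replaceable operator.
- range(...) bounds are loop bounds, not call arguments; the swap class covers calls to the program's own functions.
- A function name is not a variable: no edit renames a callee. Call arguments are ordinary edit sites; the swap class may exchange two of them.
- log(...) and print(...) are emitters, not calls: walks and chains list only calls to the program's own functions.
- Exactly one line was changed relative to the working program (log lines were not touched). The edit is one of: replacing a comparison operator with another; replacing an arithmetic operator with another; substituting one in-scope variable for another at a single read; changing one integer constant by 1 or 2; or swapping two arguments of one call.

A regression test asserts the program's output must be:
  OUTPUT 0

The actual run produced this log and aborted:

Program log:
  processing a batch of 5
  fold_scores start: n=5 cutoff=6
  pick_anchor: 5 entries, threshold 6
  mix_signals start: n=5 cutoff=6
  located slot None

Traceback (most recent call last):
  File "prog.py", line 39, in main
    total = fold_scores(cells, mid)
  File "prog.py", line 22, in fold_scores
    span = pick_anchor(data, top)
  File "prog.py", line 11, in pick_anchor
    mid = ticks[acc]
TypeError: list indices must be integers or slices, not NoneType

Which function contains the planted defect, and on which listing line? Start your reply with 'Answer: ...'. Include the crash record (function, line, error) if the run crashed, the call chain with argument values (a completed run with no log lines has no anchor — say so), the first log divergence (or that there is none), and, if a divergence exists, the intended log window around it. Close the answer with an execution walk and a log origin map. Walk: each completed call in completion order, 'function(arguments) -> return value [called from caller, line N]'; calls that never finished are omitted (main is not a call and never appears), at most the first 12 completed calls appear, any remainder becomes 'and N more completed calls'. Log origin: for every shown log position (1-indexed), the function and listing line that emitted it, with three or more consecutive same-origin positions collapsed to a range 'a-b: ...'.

Answer: the defect is in mix_signals at line 4.
Key fact: Log line 5 is where behavior first shows: 'located slot None' appears instead of 'located slot 1'.
Crash: pick_anchor, line 11, TypeError.
Call chain: main -> fold_scores([5, 6, 5, 9, 12], 6) (called at line 39) -> pick_anchor([5, 6, 5, 9, 12], 6) (called at line 22).
First divergence: position 5; shown 'located slot None' vs intended 'located slot 1'.
Intended log window:
  3: pick_anchor: 5 entries, threshold 6
  4: mix_signals start: n=5 cutoff=6
  5: located slot 1
  6: enter resolve_slot: left 12 right 4
Execution walk:
  mix_signals([5, 6, 5, 9, 12], 6) -> None  [called from pick_anchor, line 9]
Origin of each log line:
  1: from main, line 38
  2: from fold_scores, line 21
  3: from pick_anchor, line 8
  4: from mix_signals, line 2
  5: from pick_anchor, line 10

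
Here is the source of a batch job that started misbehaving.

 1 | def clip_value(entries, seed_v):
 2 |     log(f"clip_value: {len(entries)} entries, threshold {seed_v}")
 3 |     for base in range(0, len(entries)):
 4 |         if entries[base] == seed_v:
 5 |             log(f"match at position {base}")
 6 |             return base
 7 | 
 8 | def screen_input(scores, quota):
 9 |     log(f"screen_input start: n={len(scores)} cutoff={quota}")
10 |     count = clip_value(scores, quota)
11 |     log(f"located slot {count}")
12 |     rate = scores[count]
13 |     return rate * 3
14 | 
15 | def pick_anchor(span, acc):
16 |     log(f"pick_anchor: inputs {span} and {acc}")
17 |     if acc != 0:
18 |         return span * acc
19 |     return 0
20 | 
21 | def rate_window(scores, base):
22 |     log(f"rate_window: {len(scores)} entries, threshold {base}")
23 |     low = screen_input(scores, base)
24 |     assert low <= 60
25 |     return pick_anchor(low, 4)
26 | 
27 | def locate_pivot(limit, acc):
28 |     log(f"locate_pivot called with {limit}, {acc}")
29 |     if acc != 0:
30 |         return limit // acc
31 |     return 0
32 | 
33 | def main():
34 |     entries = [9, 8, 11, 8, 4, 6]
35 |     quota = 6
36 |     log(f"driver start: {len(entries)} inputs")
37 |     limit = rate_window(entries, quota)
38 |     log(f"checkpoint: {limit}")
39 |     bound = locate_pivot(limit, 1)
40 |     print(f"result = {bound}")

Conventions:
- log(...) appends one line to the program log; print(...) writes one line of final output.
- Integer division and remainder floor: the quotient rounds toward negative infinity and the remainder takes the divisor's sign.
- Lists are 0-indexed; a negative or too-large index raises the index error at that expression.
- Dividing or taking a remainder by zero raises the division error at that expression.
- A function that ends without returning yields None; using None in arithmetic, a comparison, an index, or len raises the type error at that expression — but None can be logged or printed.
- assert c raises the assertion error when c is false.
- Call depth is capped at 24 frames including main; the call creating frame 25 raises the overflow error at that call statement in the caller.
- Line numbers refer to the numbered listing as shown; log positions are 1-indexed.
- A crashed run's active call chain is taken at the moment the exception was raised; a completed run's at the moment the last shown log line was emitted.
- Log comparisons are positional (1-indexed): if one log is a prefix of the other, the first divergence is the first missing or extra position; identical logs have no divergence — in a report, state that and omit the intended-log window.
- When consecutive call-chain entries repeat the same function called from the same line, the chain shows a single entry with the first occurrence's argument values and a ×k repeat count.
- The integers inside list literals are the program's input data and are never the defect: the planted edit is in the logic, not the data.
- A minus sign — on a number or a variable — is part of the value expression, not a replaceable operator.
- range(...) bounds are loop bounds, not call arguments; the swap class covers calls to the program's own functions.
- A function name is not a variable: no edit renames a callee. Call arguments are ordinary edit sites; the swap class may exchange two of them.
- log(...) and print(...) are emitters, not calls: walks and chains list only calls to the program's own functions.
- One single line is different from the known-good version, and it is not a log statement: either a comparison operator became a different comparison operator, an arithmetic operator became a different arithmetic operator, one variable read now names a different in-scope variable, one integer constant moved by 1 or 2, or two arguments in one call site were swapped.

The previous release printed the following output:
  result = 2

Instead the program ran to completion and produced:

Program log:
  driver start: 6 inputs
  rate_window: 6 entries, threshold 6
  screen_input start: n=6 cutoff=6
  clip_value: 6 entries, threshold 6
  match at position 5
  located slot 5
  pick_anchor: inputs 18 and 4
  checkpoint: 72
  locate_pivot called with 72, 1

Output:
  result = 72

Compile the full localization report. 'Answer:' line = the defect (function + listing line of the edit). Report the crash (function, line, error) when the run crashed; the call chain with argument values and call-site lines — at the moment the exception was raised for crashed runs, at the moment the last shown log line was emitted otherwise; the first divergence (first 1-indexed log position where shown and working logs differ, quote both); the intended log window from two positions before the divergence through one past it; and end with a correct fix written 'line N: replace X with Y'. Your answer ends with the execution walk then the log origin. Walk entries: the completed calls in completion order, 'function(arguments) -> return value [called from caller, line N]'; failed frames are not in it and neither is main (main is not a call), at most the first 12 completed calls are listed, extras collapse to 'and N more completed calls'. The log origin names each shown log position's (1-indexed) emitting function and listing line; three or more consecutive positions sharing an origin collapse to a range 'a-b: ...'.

Answer: the defect is in pick_anchor at line 18.
Key observation: The log first diverges at position 8: the faulty run prints 'checkpoint: 72' where the working version prints 'checkpoint: 2'.
Call chain: main -> locate_pivot(72, 1) (called at line 39).
First divergence: position 8 — shown 'checkpoint: 72', intended 'checkpoint: 2'.
Intended log window:
  6: located slot 5
  7: pick_anchor: inputs 18 and 4
  8: checkpoint: 2
  9: locate_pivot called with 2, 1
Execution walk:
  clip_value([9, 8, 11, 8, 4, 6], 6) -> 5  [called from screen_input, line 10]
  screen_input([9, 8, 11, 8, 4, 6], 6) -> 18  [called from rate_window, line 23]
  pick_anchor(18, 4) -> 72  [called from rate_window, line 25]
  rate_window([9, 8, 11, 8, 4, 6], 6) -> 72  [called from main, line 37]
  locate_pivot(72, 1) -> 72  [called from main, line 39]
Log origins:
  1: from main, line 36
  2: from rate_window, line 22
  3: from screen_input, line 9
  4: from clip_value, line 2
  5: from clip_value, line 5
  6: from screen_input, line 11
  7: from pick_anchor, line 16
  8: from main, line 38
  9: from locate_pivot, line 28
A correct fix: line 18: replace `*` with `%`.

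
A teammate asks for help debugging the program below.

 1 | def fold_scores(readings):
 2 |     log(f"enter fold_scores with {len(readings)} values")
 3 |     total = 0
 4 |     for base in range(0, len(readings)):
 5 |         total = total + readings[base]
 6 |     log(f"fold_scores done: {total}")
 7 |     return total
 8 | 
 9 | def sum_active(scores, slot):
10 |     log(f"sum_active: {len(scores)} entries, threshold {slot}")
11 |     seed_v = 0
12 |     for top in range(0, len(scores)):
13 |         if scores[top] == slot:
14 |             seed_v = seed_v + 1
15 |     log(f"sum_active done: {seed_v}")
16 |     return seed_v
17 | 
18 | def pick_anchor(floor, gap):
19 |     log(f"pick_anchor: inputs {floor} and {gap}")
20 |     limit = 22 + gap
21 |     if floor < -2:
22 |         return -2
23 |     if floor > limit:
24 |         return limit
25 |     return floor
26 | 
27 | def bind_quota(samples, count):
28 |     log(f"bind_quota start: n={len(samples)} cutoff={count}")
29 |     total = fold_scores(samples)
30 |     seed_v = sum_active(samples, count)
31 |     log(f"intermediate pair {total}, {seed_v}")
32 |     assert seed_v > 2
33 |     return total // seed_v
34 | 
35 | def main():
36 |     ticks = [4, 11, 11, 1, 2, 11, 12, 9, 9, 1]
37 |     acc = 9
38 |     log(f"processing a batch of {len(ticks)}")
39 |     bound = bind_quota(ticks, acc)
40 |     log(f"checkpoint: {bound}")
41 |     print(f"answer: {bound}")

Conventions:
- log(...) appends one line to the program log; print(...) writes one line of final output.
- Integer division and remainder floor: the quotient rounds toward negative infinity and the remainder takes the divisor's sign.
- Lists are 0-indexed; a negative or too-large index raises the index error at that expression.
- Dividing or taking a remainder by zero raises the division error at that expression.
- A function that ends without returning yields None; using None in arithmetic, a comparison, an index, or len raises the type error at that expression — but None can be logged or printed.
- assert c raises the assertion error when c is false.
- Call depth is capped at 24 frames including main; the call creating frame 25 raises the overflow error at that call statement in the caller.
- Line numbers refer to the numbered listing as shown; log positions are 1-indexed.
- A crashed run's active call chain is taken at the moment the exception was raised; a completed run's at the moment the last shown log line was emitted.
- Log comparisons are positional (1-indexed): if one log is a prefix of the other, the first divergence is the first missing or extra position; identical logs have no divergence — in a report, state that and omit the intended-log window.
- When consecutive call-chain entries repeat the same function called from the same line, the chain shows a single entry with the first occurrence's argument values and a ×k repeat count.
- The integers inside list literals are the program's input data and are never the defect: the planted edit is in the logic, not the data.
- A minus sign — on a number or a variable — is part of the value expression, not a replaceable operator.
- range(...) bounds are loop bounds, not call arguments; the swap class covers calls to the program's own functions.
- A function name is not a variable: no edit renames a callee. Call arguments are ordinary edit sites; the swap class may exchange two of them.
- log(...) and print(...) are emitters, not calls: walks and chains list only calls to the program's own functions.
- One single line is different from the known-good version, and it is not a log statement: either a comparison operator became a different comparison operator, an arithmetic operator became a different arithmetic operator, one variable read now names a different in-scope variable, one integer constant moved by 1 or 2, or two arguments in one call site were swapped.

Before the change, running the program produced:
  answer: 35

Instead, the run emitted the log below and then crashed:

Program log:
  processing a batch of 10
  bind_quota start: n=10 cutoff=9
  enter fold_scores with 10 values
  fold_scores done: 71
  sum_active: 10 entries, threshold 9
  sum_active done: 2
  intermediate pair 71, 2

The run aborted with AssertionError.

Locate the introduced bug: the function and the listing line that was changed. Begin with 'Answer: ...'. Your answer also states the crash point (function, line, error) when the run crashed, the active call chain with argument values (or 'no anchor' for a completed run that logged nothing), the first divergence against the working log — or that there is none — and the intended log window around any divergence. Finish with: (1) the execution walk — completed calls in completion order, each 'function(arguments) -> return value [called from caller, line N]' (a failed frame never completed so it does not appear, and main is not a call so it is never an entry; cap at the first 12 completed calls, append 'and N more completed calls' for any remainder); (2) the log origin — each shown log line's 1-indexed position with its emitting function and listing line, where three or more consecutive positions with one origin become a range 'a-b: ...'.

Answer: the defect is in bind_quota at line 32.
Key observation: The shown log is a 7-line prefix of the intended one, whose next entry is 'checkpoint: 35'.
Crash: bind_quota, line 32, AssertionError.
Call chain: main -> bind_quota([4, 11, 11, 1, 2, 11, 12, 9, 9, 1], 9) (called at line 39).
First divergence: position 8; the shown log stops at 7 lines while the working version next logs 'checkpoint: 35'.
Intended log window:
  6: sum_active done: 2
  7: intermediate pair 71, 2
  8: checkpoint: 35
Execution walk:
  fold_scores([4, 11, 11, 1, 2, 11, 12, 9, 9, 1]) -> 71  [called from bind_quota, line 29]
  sum_active([4, 11, 11, 1, 2, 11, 12, 9, 9, 1], 9) -> 2  [called from bind_quota, line 30]
Log origins:
  1: logged in main at line 38
  2: logged in bind_quota at line 28
  3: logged in fold_scores at line 2
  4: logged in fold_scores at line 6
  5: logged in sum_active at line 10
  6: logged in sum_active at line 15
  7: logged in bind_quota at line 31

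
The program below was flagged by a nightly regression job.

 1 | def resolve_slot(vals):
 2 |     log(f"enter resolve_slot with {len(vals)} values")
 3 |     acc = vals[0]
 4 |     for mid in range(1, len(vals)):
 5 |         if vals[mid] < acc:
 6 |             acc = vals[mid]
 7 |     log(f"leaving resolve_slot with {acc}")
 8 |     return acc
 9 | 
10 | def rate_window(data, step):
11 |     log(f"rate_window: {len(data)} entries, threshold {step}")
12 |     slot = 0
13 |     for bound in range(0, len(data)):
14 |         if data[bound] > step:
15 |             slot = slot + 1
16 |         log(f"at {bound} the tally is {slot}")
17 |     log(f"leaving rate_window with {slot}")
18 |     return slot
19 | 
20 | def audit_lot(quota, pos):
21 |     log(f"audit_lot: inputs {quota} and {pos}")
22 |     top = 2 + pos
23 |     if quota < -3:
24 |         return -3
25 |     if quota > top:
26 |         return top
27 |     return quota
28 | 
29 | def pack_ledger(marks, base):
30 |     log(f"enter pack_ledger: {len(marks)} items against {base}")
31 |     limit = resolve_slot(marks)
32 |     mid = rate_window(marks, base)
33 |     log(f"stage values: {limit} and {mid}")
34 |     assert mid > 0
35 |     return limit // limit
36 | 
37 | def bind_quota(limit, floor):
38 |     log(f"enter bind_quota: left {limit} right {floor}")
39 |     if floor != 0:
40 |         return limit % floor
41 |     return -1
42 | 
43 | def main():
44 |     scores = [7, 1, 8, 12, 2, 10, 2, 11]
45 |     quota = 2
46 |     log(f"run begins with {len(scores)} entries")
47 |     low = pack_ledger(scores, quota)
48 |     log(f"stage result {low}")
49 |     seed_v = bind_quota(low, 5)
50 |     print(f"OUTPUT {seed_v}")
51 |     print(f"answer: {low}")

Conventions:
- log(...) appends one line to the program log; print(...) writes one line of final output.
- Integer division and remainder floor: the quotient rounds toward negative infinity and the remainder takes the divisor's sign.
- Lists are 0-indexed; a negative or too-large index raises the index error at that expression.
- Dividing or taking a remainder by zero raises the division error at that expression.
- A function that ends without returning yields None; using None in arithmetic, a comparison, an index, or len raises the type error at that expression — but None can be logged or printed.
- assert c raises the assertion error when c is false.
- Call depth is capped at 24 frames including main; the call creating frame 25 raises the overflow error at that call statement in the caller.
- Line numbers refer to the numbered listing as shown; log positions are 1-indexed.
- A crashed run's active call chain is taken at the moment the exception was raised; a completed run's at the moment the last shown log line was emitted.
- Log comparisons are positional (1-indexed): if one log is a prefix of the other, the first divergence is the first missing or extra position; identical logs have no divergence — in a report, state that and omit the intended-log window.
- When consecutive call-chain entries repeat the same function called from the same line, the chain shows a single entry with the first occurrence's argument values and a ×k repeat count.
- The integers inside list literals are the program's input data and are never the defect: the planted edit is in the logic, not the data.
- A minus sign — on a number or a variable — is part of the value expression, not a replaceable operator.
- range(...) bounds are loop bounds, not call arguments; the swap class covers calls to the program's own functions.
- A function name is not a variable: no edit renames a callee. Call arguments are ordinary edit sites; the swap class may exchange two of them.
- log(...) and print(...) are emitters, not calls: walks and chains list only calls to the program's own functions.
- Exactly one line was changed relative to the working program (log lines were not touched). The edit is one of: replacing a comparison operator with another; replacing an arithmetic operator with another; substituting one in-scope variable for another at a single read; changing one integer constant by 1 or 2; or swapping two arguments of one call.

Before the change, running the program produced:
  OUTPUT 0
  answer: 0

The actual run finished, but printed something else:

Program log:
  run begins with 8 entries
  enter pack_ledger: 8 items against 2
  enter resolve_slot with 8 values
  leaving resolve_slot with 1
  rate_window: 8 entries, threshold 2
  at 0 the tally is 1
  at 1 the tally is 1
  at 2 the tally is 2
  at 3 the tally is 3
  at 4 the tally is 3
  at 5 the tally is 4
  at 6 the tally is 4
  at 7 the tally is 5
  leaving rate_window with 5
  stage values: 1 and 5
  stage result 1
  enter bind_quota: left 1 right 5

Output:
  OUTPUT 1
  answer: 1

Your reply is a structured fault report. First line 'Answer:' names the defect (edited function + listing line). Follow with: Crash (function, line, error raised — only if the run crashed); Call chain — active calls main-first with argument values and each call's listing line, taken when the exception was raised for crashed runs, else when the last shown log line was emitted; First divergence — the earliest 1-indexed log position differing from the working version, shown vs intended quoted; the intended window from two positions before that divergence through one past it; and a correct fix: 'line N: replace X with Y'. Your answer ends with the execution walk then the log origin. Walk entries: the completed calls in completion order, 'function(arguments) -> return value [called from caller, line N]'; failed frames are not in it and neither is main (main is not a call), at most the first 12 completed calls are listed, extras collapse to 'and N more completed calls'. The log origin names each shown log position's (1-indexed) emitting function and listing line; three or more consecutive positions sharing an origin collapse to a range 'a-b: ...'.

Answer: the defect is in pack_ledger at line 35.
Key fact: Everything matches until log position 16, which reads 'stage result 1' in place of 'stage result 0'.
Call chain: main -> bind_quota(1, 5) (called at line 49).
First divergence: position 16 — the shown line 'stage result 1' should read 'stage result 0'.
Intended log window:
  14: leaving rate_window with 5
  15: stage values: 1 and 5
  16: stage result 0
  17: enter bind_quota: left 0 right 5
Execution walk:
  resolve_slot([7, 1, 8, 12, 2, 10, 2, 11]) -> 1  [called from pack_ledger, line 31]
  rate_window([7, 1, 8, 12, 2, 10, 2, 11], 2) -> 5  [called from pack_ledger, line 32]
  pack_ledger([7, 1, 8, 12, 2, 10, 2, 11], 2) -> 1  [called from main, line 47]
  bind_quota(1, 5) -> 1  [called from main, line 49]
Log origin:
  1: logged in main at line 46
  2: logged in pack_ledger at line 30
  3: logged in resolve_slot at line 2
  4: logged in resolve_slot at line 7
  5: logged in rate_window at line 11
  6-13: logged in rate_window at line 16
  14: logged in rate_window at line 17
  15: logged in pack_ledger at line 33
  16: logged in main at line 48
  17: logged in bind_quota at line 38
A correct fix: line 35: replace `limit // limit` with `limit // mid`.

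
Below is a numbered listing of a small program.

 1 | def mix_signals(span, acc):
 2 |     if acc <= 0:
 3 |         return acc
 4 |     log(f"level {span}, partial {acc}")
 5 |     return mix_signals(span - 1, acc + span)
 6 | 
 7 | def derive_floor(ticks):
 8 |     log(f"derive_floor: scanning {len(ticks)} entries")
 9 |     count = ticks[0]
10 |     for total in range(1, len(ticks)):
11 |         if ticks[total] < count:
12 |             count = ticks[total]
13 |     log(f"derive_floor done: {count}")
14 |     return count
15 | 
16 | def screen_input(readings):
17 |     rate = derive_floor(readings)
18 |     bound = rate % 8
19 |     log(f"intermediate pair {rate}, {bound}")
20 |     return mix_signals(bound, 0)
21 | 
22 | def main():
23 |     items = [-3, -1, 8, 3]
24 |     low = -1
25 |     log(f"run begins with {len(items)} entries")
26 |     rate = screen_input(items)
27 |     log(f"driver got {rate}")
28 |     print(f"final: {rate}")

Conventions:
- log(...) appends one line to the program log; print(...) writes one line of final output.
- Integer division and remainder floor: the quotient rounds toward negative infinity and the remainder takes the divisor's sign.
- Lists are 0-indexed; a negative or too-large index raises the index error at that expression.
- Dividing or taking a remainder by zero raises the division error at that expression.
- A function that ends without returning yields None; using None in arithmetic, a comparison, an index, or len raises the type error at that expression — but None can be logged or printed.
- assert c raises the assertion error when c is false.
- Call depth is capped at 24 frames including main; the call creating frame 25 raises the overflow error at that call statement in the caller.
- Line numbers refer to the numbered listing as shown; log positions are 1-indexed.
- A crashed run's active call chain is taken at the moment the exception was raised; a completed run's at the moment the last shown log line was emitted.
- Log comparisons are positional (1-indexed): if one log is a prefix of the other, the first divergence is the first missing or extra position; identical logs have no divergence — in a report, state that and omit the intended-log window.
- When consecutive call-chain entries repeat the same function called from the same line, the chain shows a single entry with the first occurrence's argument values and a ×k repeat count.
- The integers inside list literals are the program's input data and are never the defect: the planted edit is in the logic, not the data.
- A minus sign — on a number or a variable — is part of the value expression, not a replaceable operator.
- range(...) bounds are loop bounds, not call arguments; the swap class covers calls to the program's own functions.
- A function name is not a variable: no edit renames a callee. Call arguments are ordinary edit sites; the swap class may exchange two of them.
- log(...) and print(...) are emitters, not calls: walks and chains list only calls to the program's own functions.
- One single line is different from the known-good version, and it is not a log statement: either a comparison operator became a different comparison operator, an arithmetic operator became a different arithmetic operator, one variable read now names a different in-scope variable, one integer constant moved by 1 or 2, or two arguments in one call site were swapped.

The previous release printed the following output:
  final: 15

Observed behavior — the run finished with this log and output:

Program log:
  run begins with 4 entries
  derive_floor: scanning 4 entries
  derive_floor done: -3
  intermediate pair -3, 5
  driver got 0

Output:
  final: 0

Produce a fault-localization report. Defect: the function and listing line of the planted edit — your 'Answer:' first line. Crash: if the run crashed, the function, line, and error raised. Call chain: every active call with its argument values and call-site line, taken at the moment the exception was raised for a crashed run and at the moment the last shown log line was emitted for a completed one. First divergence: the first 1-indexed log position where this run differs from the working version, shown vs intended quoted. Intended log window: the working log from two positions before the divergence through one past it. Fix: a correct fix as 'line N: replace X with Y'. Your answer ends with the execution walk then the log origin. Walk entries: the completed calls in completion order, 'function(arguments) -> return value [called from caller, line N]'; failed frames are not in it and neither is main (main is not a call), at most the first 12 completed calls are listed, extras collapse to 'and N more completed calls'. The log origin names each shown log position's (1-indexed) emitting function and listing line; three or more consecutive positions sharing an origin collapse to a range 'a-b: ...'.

Answer: the defect is in mix_signals at line 2.
The tell: Log line 5 is where behavior first shows: 'driver got 0' appears instead of 'level 5, partial 0'.
Call chain: main.
First divergence: at position 5 the run shows 'driver got 0' where the working version logs 'level 5, partial 0'.
Intended log window:
  3: derive_floor done: -3
  4: intermediate pair -3, 5
  5: level 5, partial 0
  6: level 4, partial 5
Execution walk:
  derive_floor([-3, -1, 8, 3]) -> -3  [called from screen_input, line 17]
  mix_signals(5, 0) -> 0  [called from screen_input, line 20]
  screen_input([-3, -1, 8, 3]) -> 0  [called from main, line 26]
Log line origins:
  1 — main, line 25
  2 — derive_floor, line 8
  3 — derive_floor, line 13
  4 — screen_input, line 19
  5 — main, line 27
A correct fix: line 2: replace `acc` with `span`.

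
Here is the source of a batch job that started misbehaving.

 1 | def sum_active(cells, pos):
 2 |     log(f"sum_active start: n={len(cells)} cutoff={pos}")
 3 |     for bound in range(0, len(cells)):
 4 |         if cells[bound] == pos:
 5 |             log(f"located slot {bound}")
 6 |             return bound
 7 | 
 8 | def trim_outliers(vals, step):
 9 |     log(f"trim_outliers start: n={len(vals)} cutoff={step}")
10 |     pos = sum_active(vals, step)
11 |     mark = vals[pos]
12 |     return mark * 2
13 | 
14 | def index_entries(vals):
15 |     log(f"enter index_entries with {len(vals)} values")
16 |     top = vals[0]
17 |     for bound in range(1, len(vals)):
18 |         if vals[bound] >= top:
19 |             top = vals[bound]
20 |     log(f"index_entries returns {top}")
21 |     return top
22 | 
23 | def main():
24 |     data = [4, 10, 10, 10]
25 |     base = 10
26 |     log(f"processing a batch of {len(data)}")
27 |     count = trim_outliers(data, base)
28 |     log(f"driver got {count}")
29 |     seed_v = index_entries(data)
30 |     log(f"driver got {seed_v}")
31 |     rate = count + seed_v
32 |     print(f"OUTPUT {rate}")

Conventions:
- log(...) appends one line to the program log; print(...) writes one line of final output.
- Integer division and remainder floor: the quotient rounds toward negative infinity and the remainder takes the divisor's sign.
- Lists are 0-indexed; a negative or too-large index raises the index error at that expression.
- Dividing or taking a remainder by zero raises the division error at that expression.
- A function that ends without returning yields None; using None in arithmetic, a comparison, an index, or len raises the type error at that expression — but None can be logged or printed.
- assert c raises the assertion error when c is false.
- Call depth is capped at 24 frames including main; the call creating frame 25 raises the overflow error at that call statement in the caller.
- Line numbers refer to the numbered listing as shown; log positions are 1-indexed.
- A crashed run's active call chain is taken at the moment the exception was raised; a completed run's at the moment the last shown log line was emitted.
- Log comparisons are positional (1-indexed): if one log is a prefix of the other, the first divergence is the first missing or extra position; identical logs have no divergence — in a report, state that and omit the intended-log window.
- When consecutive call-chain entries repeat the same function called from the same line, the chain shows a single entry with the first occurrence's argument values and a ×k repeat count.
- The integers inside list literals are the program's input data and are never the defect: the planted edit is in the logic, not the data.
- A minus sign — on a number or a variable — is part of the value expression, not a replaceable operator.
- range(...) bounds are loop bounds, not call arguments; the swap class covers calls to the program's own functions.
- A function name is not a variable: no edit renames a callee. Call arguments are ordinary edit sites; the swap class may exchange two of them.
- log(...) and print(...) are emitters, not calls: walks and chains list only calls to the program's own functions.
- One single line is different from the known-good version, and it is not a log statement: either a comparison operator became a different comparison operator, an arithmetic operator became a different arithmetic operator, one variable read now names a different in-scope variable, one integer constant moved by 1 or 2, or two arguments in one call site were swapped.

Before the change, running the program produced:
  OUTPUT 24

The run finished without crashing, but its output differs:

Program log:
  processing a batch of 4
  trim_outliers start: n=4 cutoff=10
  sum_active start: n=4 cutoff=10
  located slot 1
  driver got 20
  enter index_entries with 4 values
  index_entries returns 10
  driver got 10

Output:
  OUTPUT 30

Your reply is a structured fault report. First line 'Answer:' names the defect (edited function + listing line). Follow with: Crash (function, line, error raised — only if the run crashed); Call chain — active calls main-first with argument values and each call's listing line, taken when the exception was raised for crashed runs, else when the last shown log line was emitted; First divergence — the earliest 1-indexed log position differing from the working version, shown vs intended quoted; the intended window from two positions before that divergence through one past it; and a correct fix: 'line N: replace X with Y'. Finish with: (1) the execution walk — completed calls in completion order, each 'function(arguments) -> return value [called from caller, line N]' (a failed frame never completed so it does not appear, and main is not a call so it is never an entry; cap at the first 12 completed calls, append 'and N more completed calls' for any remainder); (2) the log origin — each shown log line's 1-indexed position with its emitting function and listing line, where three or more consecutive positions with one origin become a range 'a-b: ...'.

Answer: the defect is in index_entries at line 18.
Key observation: Position 7 is the first bad log line: 'index_entries returns 10' should read 'index_entries returns 4'.
Call chain: main.
First divergence: at position 7 the run shows 'index_entries returns 10' where the working version logs 'index_entries returns 4'.
Intended log window:
  5: driver got 20
  6: enter index_entries with 4 values
  7: index_entries returns 4
  8: driver got 4
Execution walk:
  sum_active([4, 10, 10, 10], 10) -> 1  [called from trim_outliers, line 10]
  trim_outliers([4, 10, 10, 10], 10) -> 20  [called from main, line 27]
  index_entries([4, 10, 10, 10]) -> 10  [called from main, line 29]
Log line origins:
  1: from main, line 26
  2: from trim_outliers, line 9
  3: from sum_active, line 2
  4: from sum_active, line 5
  5: from main, line 28
  6: from index_entries, line 15
  7: from index_entries, line 20
  8: from main, line 30
A correct fix: line 18: replace `>=` with `<`.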